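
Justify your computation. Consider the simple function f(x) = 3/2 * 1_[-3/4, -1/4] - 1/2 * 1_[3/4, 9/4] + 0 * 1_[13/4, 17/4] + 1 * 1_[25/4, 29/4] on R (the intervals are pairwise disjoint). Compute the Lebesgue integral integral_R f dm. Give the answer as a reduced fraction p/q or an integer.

For a simple function f = sum_i c_i * 1_{A_i} with disjoint A_i,
  integral f dm = sum_i c_i * m(A_i).
Lengths of the A_i:
  m(A_1) = -1/4 - (-3/4) = 1/2.
  m(A_2) = 9/4 - 3/4 = 3/2.
  m(A_3) = 17/4 - 13/4 = 1.
  m(A_4) = 29/4 - 25/4 = 1.
Contributions c_i * m(A_i):
  (3/2) * (1/2) = 3/4.
  (-1/2) * (3/2) = -3/4.
  (0) * (1) = 0.
  (1) * (1) = 1.
Total: 3/4 - 3/4 + 0 + 1 = 1.

1


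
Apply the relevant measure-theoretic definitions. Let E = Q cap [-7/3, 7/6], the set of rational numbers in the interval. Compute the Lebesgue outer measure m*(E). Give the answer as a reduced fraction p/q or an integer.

E = Q cap [-7/3, 7/6] is a subset of Q, which is countable. Enumerate Q = {q_1, q_2, ...}; for any eps > 0, cover q_k by the open interval (q_k - eps/2^(k+1), q_k + eps/2^(k+1)), of length eps/2^k. The total cover length is sum_{k>=1} eps/2^k = eps. Hence m*(E) <= m*(Q) <= eps for every eps > 0, and since outer measure is non-negative, m*(E) = 0.

0


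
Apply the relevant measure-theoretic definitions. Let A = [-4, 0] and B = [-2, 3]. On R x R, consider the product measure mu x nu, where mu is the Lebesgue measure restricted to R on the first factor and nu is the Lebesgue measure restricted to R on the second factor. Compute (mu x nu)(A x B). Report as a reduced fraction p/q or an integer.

For a measurable rectangle A x B, the product measure satisfies
  (mu x nu)(A x B) = mu(A) * nu(B).
  mu(A) = 4.
  nu(B) = 5.
  (mu x nu)(A x B) = 4 * 5 = 20.

20


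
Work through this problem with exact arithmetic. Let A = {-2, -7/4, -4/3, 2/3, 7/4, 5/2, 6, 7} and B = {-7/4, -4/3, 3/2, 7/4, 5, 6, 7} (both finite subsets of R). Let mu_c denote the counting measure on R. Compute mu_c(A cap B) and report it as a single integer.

Counting measure on a finite set equals cardinality. mu_c(A cap B) = |A cap B| (elements appearing in both).
Enumerating the elements of A that also lie in B gives 5 element(s).
So mu_c(A cap B) = 5.

5


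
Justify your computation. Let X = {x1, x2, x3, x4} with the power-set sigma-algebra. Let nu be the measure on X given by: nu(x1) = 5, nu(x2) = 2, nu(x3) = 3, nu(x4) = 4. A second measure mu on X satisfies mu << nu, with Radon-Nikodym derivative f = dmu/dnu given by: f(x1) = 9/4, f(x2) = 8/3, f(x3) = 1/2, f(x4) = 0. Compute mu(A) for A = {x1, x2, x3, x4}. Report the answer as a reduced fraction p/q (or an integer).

By the defining property of the Radon-Nikodym derivative, for every measurable set A,
  mu(A) = integral_A f dnu.
Since nu is a discrete measure concentrated on the atoms of X, the integral over A reduces to the sum
  mu(A) = sum_{x in A} f(x) * nu({x}).
Computing each term:
  x1: f(x1) * nu(x1) = 9/4 * 5 = 45/4.
  x2: f(x2) * nu(x2) = 8/3 * 2 = 16/3.
  x3: f(x3) * nu(x3) = 1/2 * 3 = 3/2.
  x4: f(x4) * nu(x4) = 0 * 4 = 0.
Summing: mu(A) = 45/4 + 16/3 + 3/2 + 0 = 217/12.

217/12


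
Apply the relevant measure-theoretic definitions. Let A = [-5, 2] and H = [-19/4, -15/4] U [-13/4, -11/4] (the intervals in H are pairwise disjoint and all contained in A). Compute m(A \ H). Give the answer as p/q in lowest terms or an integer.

The ambient interval has length m(A) = 2 - (-5) = 7.
Since the holes are disjoint and sit inside A, by finite additivity
  m(H) = sum_i (b_i - a_i), and m(A \ H) = m(A) - m(H).
Computing the hole measures:
  m(H_1) = -15/4 - (-19/4) = 1.
  m(H_2) = -11/4 - (-13/4) = 1/2.
Summed: m(H) = 1 + 1/2 = 3/2.
So m(A \ H) = 7 - 3/2 = 11/2.

11/2


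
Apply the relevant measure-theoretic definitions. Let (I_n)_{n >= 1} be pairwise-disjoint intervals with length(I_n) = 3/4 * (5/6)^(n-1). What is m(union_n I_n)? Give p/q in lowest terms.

By countable additivity of the Lebesgue measure on pairwise disjoint measurable sets,
  m(union_{n >= 1} I_n) = sum_{n >= 1} m(I_n) = sum_{n >= 1} a * r^(n-1),
  with a = 3/4 and r = 5/6.
Since 0 < r = 5/6 < 1, the geometric series converges:
  sum_{n >= 1} a * r^(n-1) = a / (1 - r).
  = 3/4 / (1 - 5/6)
  = 3/4 / (1/6)
  = 9/2.

9/2


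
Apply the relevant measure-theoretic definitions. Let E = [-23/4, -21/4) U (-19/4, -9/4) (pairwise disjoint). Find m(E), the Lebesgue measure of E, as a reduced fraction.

For pairwise disjoint intervals, m(union_i I_i) = sum_i m(I_i),
and m is invariant under swapping open/closed endpoints (single points have measure 0).
So m(E) = sum_i (b_i - a_i).
  I_1 has length -21/4 - (-23/4) = 1/2.
  I_2 has length -9/4 - (-19/4) = 5/2.
Summing:
  m(E) = 1/2 + 5/2 = 3.

3


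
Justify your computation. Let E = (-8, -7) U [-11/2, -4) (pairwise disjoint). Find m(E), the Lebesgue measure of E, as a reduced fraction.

For pairwise disjoint intervals, m(union_i I_i) = sum_i m(I_i),
and m is invariant under swapping open/closed endpoints (single points have measure 0).
So m(E) = sum_i (b_i - a_i).
  I_1 has length -7 - (-8) = 1.
  I_2 has length -4 - (-11/2) = 3/2.
Summing:
  m(E) = 1 + 3/2 = 5/2.

5/2


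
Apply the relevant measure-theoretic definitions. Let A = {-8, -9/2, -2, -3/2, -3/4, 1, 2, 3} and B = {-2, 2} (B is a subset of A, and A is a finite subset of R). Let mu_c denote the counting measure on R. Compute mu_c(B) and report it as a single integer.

Counting measure assigns mu_c(E) = |E| (number of elements) when E is finite.
B has 2 element(s), so mu_c(B) = 2.

2


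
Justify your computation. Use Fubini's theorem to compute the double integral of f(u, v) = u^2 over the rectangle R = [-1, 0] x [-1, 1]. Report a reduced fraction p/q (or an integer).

f(u, v) is a tensor product of a function of u and a function of v, and both factors are bounded continuous (hence Lebesgue integrable) on the rectangle, so Fubini's theorem applies:
  integral_R f d(m x m) = (integral_a1^b1 u^2 du) * (integral_a2^b2 1 dv).
Inner integral in u: integral_{-1}^{0} u^2 du = (0^3 - (-1)^3)/3
  = 1/3.
Inner integral in v: integral_{-1}^{1} 1 dv = (1^1 - (-1)^1)/1
  = 2.
Product: (1/3) * (2) = 2/3.

2/3


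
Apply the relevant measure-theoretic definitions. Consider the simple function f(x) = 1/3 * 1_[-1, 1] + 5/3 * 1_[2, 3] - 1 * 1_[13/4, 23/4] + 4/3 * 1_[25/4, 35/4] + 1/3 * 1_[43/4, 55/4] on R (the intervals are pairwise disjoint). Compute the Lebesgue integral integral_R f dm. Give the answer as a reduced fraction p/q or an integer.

For a simple function f = sum_i c_i * 1_{A_i} with disjoint A_i,
  integral f dm = sum_i c_i * m(A_i).
Lengths of the A_i:
  m(A_1) = 1 - (-1) = 2.
  m(A_2) = 3 - 2 = 1.
  m(A_3) = 23/4 - 13/4 = 5/2.
  m(A_4) = 35/4 - 25/4 = 5/2.
  m(A_5) = 55/4 - 43/4 = 3.
Contributions c_i * m(A_i):
  (1/3) * (2) = 2/3.
  (5/3) * (1) = 5/3.
  (-1) * (5/2) = -5/2.
  (4/3) * (5/2) = 10/3.
  (1/3) * (3) = 1.
Total: 2/3 + 5/3 - 5/2 + 10/3 + 1 = 25/6.

25/6


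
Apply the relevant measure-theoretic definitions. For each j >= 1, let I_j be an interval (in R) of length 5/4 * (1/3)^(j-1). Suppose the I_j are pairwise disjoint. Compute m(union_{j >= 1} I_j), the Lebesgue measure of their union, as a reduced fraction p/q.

By countable additivity of the Lebesgue measure on pairwise disjoint measurable sets,
  m(union_{j >= 1} I_j) = sum_{j >= 1} m(I_j) = sum_{j >= 1} a * r^(j-1),
  with a = 5/4 and r = 1/3.
Since 0 < r = 1/3 < 1, the geometric series converges:
  sum_{j >= 1} a * r^(j-1) = a / (1 - r).
  = 5/4 / (1 - 1/3)
  = 5/4 / (2/3)
  = 15/8.

15/8


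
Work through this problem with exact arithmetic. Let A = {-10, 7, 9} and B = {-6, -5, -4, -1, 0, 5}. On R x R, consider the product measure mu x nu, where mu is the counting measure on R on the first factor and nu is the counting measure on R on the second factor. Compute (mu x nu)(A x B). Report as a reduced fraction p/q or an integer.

For a measurable rectangle A x B, the product measure satisfies
  (mu x nu)(A x B) = mu(A) * nu(B).
  mu(A) = 3.
  nu(B) = 6.
  (mu x nu)(A x B) = 3 * 6 = 18.

18


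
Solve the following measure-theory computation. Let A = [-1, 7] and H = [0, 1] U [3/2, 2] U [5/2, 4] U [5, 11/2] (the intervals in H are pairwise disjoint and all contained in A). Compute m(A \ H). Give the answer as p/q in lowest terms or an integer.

The ambient interval has length m(A) = 7 - (-1) = 8.
Since the holes are disjoint and sit inside A, by finite additivity
  m(H) = sum_i (b_i - a_i), and m(A \ H) = m(A) - m(H).
Computing the hole measures:
  m(H_1) = 1 - 0 = 1.
  m(H_2) = 2 - 3/2 = 1/2.
  m(H_3) = 4 - 5/2 = 3/2.
  m(H_4) = 11/2 - 5 = 1/2.
Summed: m(H) = 1 + 1/2 + 3/2 + 1/2 = 7/2.
So m(A \ H) = 8 - 7/2 = 9/2.

9/2


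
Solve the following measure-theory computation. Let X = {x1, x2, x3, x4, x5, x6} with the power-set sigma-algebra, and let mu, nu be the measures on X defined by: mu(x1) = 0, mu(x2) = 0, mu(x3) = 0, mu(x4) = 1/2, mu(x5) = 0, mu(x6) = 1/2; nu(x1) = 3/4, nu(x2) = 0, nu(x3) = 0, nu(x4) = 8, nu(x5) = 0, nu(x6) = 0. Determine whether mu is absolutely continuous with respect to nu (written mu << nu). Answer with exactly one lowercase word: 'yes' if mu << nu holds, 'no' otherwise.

mu << nu means: every nu-null measurable set is also mu-null; equivalently, for every atom x, if nu({x}) = 0 then mu({x}) = 0.
Checking each atom:
  x1: nu = 3/4 > 0 -> no constraint.
  x2: nu = 0, mu = 0 -> consistent with mu << nu.
  x3: nu = 0, mu = 0 -> consistent with mu << nu.
  x4: nu = 8 > 0 -> no constraint.
  x5: nu = 0, mu = 0 -> consistent with mu << nu.
  x6: nu = 0, mu = 1/2 > 0 -> violates mu << nu.
The atom(s) x6 violate the condition (nu = 0 but mu > 0). Therefore mu is NOT absolutely continuous w.r.t. nu.

no


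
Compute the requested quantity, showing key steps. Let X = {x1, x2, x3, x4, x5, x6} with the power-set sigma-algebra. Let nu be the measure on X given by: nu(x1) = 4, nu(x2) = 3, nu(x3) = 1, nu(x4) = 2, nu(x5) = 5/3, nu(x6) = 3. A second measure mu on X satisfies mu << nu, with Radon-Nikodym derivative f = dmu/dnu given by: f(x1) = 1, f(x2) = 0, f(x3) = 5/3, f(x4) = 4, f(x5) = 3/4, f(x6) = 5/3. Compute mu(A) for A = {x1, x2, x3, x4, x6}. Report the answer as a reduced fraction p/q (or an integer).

By the defining property of the Radon-Nikodym derivative, for every measurable set A,
  mu(A) = integral_A f dnu.
Since nu is a discrete measure concentrated on the atoms of X, the integral over A reduces to the sum
  mu(A) = sum_{x in A} f(x) * nu({x}).
Computing each term:
  x1: f(x1) * nu(x1) = 1 * 4 = 4.
  x2: f(x2) * nu(x2) = 0 * 3 = 0.
  x3: f(x3) * nu(x3) = 5/3 * 1 = 5/3.
  x4: f(x4) * nu(x4) = 4 * 2 = 8.
  x6: f(x6) * nu(x6) = 5/3 * 3 = 5.
Summing: mu(A) = 4 + 0 + 5/3 + 8 + 5 = 56/3.

56/3


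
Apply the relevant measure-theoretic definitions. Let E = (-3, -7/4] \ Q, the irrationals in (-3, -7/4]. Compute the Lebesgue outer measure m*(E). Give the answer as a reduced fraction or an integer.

The interval I = (-3, -7/4] has m(I) = -7/4 - (-3) = 5/4 (endpoints are measure-zero, so open/closed/half-open agree). Write I = (I cap Q) u (I \ Q). The rationals in I are countable, so m*(I cap Q) = 0 (cover each rational by intervals whose total length is arbitrarily small). By countable subadditivity m*(I) <= m*(I cap Q) + m*(I \ Q), hence m*(I \ Q) >= m(I) = 5/4. The reverse inequality m*(I \ Q) <= m*(I) = 5/4 is trivial since (I \ Q) is a subset of I. Therefore m*(I \ Q) = 5/4.

5/4


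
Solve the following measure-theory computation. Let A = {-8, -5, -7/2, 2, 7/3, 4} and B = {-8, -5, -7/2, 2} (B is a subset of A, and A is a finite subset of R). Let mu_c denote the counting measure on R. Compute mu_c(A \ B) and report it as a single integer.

Counting measure assigns mu_c(E) = |E| (number of elements) when E is finite. For B subset A, A \ B is the set of elements of A not in B, so |A \ B| = |A| - |B|.
|A| = 6, |B| = 4, so mu_c(A \ B) = 6 - 4 = 2.

2


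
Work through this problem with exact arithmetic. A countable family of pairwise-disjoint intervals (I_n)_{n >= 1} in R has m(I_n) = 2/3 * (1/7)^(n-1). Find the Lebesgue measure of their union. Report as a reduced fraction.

By countable additivity of the Lebesgue measure on pairwise disjoint measurable sets,
  m(union_{n >= 1} I_n) = sum_{n >= 1} m(I_n) = sum_{n >= 1} a * r^(n-1),
  with a = 2/3 and r = 1/7.
Since 0 < r = 1/7 < 1, the geometric series converges:
  sum_{n >= 1} a * r^(n-1) = a / (1 - r).
  = 2/3 / (1 - 1/7)
  = 2/3 / (6/7)
  = 7/9.

7/9


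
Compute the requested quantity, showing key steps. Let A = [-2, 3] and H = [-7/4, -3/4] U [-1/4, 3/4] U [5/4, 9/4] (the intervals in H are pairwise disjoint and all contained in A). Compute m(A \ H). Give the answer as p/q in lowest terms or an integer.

The ambient interval has length m(A) = 3 - (-2) = 5.
Since the holes are disjoint and sit inside A, by finite additivity
  m(H) = sum_i (b_i - a_i), and m(A \ H) = m(A) - m(H).
Computing the hole measures:
  m(H_1) = -3/4 - (-7/4) = 1.
  m(H_2) = 3/4 - (-1/4) = 1.
  m(H_3) = 9/4 - 5/4 = 1.
Summed: m(H) = 1 + 1 + 1 = 3.
So m(A \ H) = 5 - 3 = 2.

2


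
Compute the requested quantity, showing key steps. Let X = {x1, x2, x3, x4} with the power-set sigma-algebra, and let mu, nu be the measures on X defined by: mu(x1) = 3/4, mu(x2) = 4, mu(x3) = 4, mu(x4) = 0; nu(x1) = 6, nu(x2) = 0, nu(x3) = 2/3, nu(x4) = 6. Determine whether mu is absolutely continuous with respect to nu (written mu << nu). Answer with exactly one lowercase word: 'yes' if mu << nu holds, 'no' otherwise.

mu << nu means: every nu-null measurable set is also mu-null; equivalently, for every atom x, if nu({x}) = 0 then mu({x}) = 0.
Checking each atom:
  x1: nu = 6 > 0 -> no constraint.
  x2: nu = 0, mu = 4 > 0 -> violates mu << nu.
  x3: nu = 2/3 > 0 -> no constraint.
  x4: nu = 6 > 0 -> no constraint.
The atom(s) x2 violate the condition (nu = 0 but mu > 0). Therefore mu is NOT absolutely continuous w.r.t. nu.

no


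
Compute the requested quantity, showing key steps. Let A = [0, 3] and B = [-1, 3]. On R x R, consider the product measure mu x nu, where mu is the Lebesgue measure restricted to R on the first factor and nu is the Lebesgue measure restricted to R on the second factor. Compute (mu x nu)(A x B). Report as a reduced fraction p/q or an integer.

For a measurable rectangle A x B, the product measure satisfies
  (mu x nu)(A x B) = mu(A) * nu(B).
  mu(A) = 3.
  nu(B) = 4.
  (mu x nu)(A x B) = 3 * 4 = 12.

12


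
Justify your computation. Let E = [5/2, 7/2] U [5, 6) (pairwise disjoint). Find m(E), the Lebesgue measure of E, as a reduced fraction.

For pairwise disjoint intervals, m(union_i I_i) = sum_i m(I_i),
and m is invariant under swapping open/closed endpoints (single points have measure 0).
So m(E) = sum_i (b_i - a_i).
  I_1 has length 7/2 - 5/2 = 1.
  I_2 has length 6 - 5 = 1.
Summing:
  m(E) = 1 + 1 = 2.

2


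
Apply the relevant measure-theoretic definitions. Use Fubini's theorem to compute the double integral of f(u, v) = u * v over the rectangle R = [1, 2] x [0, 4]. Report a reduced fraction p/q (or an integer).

f(u, v) is a tensor product of a function of u and a function of v, and both factors are bounded continuous (hence Lebesgue integrable) on the rectangle, so Fubini's theorem applies:
  integral_R f d(m x m) = (integral_a1^b1 u du) * (integral_a2^b2 v dv).
Inner integral in u: integral_{1}^{2} u du = (2^2 - 1^2)/2
  = 3/2.
Inner integral in v: integral_{0}^{4} v dv = (4^2 - 0^2)/2
  = 8.
Product: (3/2) * (8) = 12.

12


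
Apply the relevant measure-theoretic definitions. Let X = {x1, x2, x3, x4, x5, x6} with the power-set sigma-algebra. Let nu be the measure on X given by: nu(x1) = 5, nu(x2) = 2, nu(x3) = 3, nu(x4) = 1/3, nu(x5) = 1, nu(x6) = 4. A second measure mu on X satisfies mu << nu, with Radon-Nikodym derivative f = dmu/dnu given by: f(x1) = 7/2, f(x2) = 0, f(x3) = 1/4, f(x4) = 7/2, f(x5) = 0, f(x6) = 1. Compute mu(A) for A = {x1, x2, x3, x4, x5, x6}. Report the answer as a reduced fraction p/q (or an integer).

By the defining property of the Radon-Nikodym derivative, for every measurable set A,
  mu(A) = integral_A f dnu.
Since nu is a discrete measure concentrated on the atoms of X, the integral over A reduces to the sum
  mu(A) = sum_{x in A} f(x) * nu({x}).
Computing each term:
  x1: f(x1) * nu(x1) = 7/2 * 5 = 35/2.
  x2: f(x2) * nu(x2) = 0 * 2 = 0.
  x3: f(x3) * nu(x3) = 1/4 * 3 = 3/4.
  x4: f(x4) * nu(x4) = 7/2 * 1/3 = 7/6.
  x5: f(x5) * nu(x5) = 0 * 1 = 0.
  x6: f(x6) * nu(x6) = 1 * 4 = 4.
Summing: mu(A) = 35/2 + 0 + 3/4 + 7/6 + 0 + 4 = 281/12.

281/12


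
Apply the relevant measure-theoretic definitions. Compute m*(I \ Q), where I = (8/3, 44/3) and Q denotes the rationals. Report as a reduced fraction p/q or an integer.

The interval I = (8/3, 44/3) has m(I) = 44/3 - 8/3 = 12 (endpoints are measure-zero, so open/closed/half-open agree). Write I = (I cap Q) u (I \ Q). The rationals in I are countable, so m*(I cap Q) = 0 (cover each rational by intervals whose total length is arbitrarily small). By countable subadditivity m*(I) <= m*(I cap Q) + m*(I \ Q), hence m*(I \ Q) >= m(I) = 12. The reverse inequality m*(I \ Q) <= m*(I) = 12 is trivial since (I \ Q) is a subset of I. Therefore m*(I \ Q) = 12.

12


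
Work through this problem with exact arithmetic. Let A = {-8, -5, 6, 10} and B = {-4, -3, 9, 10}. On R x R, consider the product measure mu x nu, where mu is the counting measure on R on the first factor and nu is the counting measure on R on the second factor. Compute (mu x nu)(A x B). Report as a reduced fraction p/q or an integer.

For a measurable rectangle A x B, the product measure satisfies
  (mu x nu)(A x B) = mu(A) * nu(B).
  mu(A) = 4.
  nu(B) = 4.
  (mu x nu)(A x B) = 4 * 4 = 16.

16


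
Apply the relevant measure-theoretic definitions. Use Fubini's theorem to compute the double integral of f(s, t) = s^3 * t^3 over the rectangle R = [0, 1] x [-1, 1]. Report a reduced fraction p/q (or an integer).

f(s, t) is a tensor product of a function of s and a function of t, and both factors are bounded continuous (hence Lebesgue integrable) on the rectangle, so Fubini's theorem applies:
  integral_R f d(m x m) = (integral_a1^b1 s^3 ds) * (integral_a2^b2 t^3 dt).
Inner integral in s: integral_{0}^{1} s^3 ds = (1^4 - 0^4)/4
  = 1/4.
Inner integral in t: integral_{-1}^{1} t^3 dt = (1^4 - (-1)^4)/4
  = 0.
Product: (1/4) * (0) = 0.

0


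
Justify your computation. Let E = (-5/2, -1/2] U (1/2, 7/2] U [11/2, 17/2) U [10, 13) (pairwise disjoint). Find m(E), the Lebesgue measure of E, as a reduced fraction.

For pairwise disjoint intervals, m(union_i I_i) = sum_i m(I_i),
and m is invariant under swapping open/closed endpoints (single points have measure 0).
So m(E) = sum_i (b_i - a_i).
  I_1 has length -1/2 - (-5/2) = 2.
  I_2 has length 7/2 - 1/2 = 3.
  I_3 has length 17/2 - 11/2 = 3.
  I_4 has length 13 - 10 = 3.
Summing:
  m(E) = 2 + 3 + 3 + 3 = 11.

11


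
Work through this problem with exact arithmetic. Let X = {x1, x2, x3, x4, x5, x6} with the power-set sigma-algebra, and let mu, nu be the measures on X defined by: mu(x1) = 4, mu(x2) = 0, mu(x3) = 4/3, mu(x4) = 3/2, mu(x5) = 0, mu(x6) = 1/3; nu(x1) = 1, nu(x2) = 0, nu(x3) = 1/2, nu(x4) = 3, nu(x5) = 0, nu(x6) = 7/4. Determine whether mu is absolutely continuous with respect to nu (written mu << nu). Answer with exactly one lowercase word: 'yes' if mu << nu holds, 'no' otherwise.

mu << nu means: every nu-null measurable set is also mu-null; equivalently, for every atom x, if nu({x}) = 0 then mu({x}) = 0.
Checking each atom:
  x1: nu = 1 > 0 -> no constraint.
  x2: nu = 0, mu = 0 -> consistent with mu << nu.
  x3: nu = 1/2 > 0 -> no constraint.
  x4: nu = 3 > 0 -> no constraint.
  x5: nu = 0, mu = 0 -> consistent with mu << nu.
  x6: nu = 7/4 > 0 -> no constraint.
No atom violates the condition. Therefore mu << nu.

yes


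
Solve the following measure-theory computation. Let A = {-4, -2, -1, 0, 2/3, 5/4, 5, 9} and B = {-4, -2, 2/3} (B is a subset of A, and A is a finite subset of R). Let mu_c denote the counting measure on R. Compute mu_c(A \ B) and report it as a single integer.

Counting measure assigns mu_c(E) = |E| (number of elements) when E is finite. For B subset A, A \ B is the set of elements of A not in B, so |A \ B| = |A| - |B|.
|A| = 8, |B| = 3, so mu_c(A \ B) = 8 - 3 = 5.

5


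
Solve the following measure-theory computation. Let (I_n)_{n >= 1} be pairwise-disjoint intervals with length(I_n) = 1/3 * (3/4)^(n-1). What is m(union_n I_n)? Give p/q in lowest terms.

By countable additivity of the Lebesgue measure on pairwise disjoint measurable sets,
  m(union_{n >= 1} I_n) = sum_{n >= 1} m(I_n) = sum_{n >= 1} a * r^(n-1),
  with a = 1/3 and r = 3/4.
Since 0 < r = 3/4 < 1, the geometric series converges:
  sum_{n >= 1} a * r^(n-1) = a / (1 - r).
  = 1/3 / (1 - 3/4)
  = 1/3 / (1/4)
  = 4/3.

4/3


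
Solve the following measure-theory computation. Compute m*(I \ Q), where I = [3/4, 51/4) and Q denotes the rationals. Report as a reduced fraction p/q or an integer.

The interval I = [3/4, 51/4) has m(I) = 51/4 - 3/4 = 12 (endpoints are measure-zero, so open/closed/half-open agree). Write I = (I cap Q) u (I \ Q). The rationals in I are countable, so m*(I cap Q) = 0 (cover each rational by intervals whose total length is arbitrarily small). By countable subadditivity m*(I) <= m*(I cap Q) + m*(I \ Q), hence m*(I \ Q) >= m(I) = 12. The reverse inequality m*(I \ Q) <= m*(I) = 12 is trivial since (I \ Q) is a subset of I. Therefore m*(I \ Q) = 12.

12


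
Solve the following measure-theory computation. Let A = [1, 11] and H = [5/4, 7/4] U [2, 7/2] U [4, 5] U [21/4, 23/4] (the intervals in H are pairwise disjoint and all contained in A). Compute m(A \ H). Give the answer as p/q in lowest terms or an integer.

The ambient interval has length m(A) = 11 - 1 = 10.
Since the holes are disjoint and sit inside A, by finite additivity
  m(H) = sum_i (b_i - a_i), and m(A \ H) = m(A) - m(H).
Computing the hole measures:
  m(H_1) = 7/4 - 5/4 = 1/2.
  m(H_2) = 7/2 - 2 = 3/2.
  m(H_3) = 5 - 4 = 1.
  m(H_4) = 23/4 - 21/4 = 1/2.
Summed: m(H) = 1/2 + 3/2 + 1 + 1/2 = 7/2.
So m(A \ H) = 10 - 7/2 = 13/2.

13/2


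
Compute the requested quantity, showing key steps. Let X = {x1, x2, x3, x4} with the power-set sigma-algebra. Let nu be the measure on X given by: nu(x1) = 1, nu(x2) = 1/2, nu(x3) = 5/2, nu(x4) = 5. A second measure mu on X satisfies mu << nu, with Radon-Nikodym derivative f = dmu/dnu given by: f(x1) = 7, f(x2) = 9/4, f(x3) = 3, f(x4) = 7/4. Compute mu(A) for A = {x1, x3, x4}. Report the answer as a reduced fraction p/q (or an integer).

By the defining property of the Radon-Nikodym derivative, for every measurable set A,
  mu(A) = integral_A f dnu.
Since nu is a discrete measure concentrated on the atoms of X, the integral over A reduces to the sum
  mu(A) = sum_{x in A} f(x) * nu({x}).
Computing each term:
  x1: f(x1) * nu(x1) = 7 * 1 = 7.
  x3: f(x3) * nu(x3) = 3 * 5/2 = 15/2.
  x4: f(x4) * nu(x4) = 7/4 * 5 = 35/4.
Summing: mu(A) = 7 + 15/2 + 35/4 = 93/4.

93/4


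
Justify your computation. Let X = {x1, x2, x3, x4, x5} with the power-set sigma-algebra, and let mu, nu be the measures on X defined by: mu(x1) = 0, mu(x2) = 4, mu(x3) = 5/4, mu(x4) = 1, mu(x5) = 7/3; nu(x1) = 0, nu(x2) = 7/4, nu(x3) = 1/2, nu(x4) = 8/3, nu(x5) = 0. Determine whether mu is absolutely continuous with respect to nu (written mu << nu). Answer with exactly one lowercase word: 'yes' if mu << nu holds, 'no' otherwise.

mu << nu means: every nu-null measurable set is also mu-null; equivalently, for every atom x, if nu({x}) = 0 then mu({x}) = 0.
Checking each atom:
  x1: nu = 0, mu = 0 -> consistent with mu << nu.
  x2: nu = 7/4 > 0 -> no constraint.
  x3: nu = 1/2 > 0 -> no constraint.
  x4: nu = 8/3 > 0 -> no constraint.
  x5: nu = 0, mu = 7/3 > 0 -> violates mu << nu.
The atom(s) x5 violate the condition (nu = 0 but mu > 0). Therefore mu is NOT absolutely continuous w.r.t. nu.

no


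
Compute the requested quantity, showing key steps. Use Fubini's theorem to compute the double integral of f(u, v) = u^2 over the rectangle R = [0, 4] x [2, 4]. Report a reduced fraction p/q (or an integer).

f(u, v) is a tensor product of a function of u and a function of v, and both factors are bounded continuous (hence Lebesgue integrable) on the rectangle, so Fubini's theorem applies:
  integral_R f d(m x m) = (integral_a1^b1 u^2 du) * (integral_a2^b2 1 dv).
Inner integral in u: integral_{0}^{4} u^2 du = (4^3 - 0^3)/3
  = 64/3.
Inner integral in v: integral_{2}^{4} 1 dv = (4^1 - 2^1)/1
  = 2.
Product: (64/3) * (2) = 128/3.

128/3


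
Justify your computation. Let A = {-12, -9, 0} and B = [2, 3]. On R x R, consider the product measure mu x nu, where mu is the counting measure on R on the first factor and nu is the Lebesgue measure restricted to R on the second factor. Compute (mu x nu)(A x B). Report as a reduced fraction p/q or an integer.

For a measurable rectangle A x B, the product measure satisfies
  (mu x nu)(A x B) = mu(A) * nu(B).
  mu(A) = 3.
  nu(B) = 1.
  (mu x nu)(A x B) = 3 * 1 = 3.

3


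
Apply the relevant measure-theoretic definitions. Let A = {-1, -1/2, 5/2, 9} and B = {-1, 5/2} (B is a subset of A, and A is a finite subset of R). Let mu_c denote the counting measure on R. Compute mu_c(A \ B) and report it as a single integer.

Counting measure assigns mu_c(E) = |E| (number of elements) when E is finite. For B subset A, A \ B is the set of elements of A not in B, so |A \ B| = |A| - |B|.
|A| = 4, |B| = 2, so mu_c(A \ B) = 4 - 2 = 2.

2


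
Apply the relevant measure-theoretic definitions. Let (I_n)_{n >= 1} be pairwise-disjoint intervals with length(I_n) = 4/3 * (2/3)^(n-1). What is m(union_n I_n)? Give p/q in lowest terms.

By countable additivity of the Lebesgue measure on pairwise disjoint measurable sets,
  m(union_{n >= 1} I_n) = sum_{n >= 1} m(I_n) = sum_{n >= 1} a * r^(n-1),
  with a = 4/3 and r = 2/3.
Since 0 < r = 2/3 < 1, the geometric series converges:
  sum_{n >= 1} a * r^(n-1) = a / (1 - r).
  = 4/3 / (1 - 2/3)
  = 4/3 / (1/3)
  = 4.

4


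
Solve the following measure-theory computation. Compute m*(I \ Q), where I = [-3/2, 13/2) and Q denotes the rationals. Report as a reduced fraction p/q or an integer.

The interval I = [-3/2, 13/2) has m(I) = 13/2 - (-3/2) = 8 (endpoints are measure-zero, so open/closed/half-open agree). Write I = (I cap Q) u (I \ Q). The rationals in I are countable, so m*(I cap Q) = 0 (cover each rational by intervals whose total length is arbitrarily small). By countable subadditivity m*(I) <= m*(I cap Q) + m*(I \ Q), hence m*(I \ Q) >= m(I) = 8. The reverse inequality m*(I \ Q) <= m*(I) = 8 is trivial since (I \ Q) is a subset of I. Therefore m*(I \ Q) = 8.

8


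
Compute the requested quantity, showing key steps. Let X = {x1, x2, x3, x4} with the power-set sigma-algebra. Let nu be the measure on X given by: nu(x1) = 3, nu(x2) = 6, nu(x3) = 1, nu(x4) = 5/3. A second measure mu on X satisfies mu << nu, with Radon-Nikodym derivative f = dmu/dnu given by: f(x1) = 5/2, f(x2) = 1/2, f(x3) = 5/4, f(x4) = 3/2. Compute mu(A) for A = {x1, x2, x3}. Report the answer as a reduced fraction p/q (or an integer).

By the defining property of the Radon-Nikodym derivative, for every measurable set A,
  mu(A) = integral_A f dnu.
Since nu is a discrete measure concentrated on the atoms of X, the integral over A reduces to the sum
  mu(A) = sum_{x in A} f(x) * nu({x}).
Computing each term:
  x1: f(x1) * nu(x1) = 5/2 * 3 = 15/2.
  x2: f(x2) * nu(x2) = 1/2 * 6 = 3.
  x3: f(x3) * nu(x3) = 5/4 * 1 = 5/4.
Summing: mu(A) = 15/2 + 3 + 5/4 = 47/4.

47/4


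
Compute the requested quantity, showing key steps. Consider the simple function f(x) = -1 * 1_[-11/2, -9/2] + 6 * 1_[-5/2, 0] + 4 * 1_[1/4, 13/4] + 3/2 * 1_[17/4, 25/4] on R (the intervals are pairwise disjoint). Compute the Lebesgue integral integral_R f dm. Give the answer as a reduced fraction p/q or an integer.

For a simple function f = sum_i c_i * 1_{A_i} with disjoint A_i,
  integral f dm = sum_i c_i * m(A_i).
Lengths of the A_i:
  m(A_1) = -9/2 - (-11/2) = 1.
  m(A_2) = 0 - (-5/2) = 5/2.
  m(A_3) = 13/4 - 1/4 = 3.
  m(A_4) = 25/4 - 17/4 = 2.
Contributions c_i * m(A_i):
  (-1) * (1) = -1.
  (6) * (5/2) = 15.
  (4) * (3) = 12.
  (3/2) * (2) = 3.
Total: -1 + 15 + 12 + 3 = 29.

29


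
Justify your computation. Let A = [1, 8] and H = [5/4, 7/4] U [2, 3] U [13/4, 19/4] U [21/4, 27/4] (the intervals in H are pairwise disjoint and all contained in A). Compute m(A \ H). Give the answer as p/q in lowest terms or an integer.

The ambient interval has length m(A) = 8 - 1 = 7.
Since the holes are disjoint and sit inside A, by finite additivity
  m(H) = sum_i (b_i - a_i), and m(A \ H) = m(A) - m(H).
Computing the hole measures:
  m(H_1) = 7/4 - 5/4 = 1/2.
  m(H_2) = 3 - 2 = 1.
  m(H_3) = 19/4 - 13/4 = 3/2.
  m(H_4) = 27/4 - 21/4 = 3/2.
Summed: m(H) = 1/2 + 1 + 3/2 + 3/2 = 9/2.
So m(A \ H) = 7 - 9/2 = 5/2.

5/2


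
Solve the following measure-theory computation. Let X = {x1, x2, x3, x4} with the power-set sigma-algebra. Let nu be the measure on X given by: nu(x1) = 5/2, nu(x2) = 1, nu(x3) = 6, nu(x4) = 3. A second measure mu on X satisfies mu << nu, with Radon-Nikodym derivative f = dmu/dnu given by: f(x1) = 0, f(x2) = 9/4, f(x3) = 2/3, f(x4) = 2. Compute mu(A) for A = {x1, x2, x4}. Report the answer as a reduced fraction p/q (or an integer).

By the defining property of the Radon-Nikodym derivative, for every measurable set A,
  mu(A) = integral_A f dnu.
Since nu is a discrete measure concentrated on the atoms of X, the integral over A reduces to the sum
  mu(A) = sum_{x in A} f(x) * nu({x}).
Computing each term:
  x1: f(x1) * nu(x1) = 0 * 5/2 = 0.
  x2: f(x2) * nu(x2) = 9/4 * 1 = 9/4.
  x4: f(x4) * nu(x4) = 2 * 3 = 6.
Summing: mu(A) = 0 + 9/4 + 6 = 33/4.

33/4


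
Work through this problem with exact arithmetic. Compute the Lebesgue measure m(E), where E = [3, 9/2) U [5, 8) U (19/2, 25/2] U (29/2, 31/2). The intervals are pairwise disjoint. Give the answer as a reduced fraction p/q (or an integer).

For pairwise disjoint intervals, m(union_i I_i) = sum_i m(I_i),
and m is invariant under swapping open/closed endpoints (single points have measure 0).
So m(E) = sum_i (b_i - a_i).
  I_1 has length 9/2 - 3 = 3/2.
  I_2 has length 8 - 5 = 3.
  I_3 has length 25/2 - 19/2 = 3.
  I_4 has length 31/2 - 29/2 = 1.
Summing:
  m(E) = 3/2 + 3 + 3 + 1 = 17/2.

17/2


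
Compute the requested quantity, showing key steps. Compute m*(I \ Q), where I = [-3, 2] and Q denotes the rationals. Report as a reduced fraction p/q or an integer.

The interval I = [-3, 2] has m(I) = 2 - (-3) = 5 (endpoints are measure-zero, so open/closed/half-open agree). Write I = (I cap Q) u (I \ Q). The rationals in I are countable, so m*(I cap Q) = 0 (cover each rational by intervals whose total length is arbitrarily small). By countable subadditivity m*(I) <= m*(I cap Q) + m*(I \ Q), hence m*(I \ Q) >= m(I) = 5. The reverse inequality m*(I \ Q) <= m*(I) = 5 is trivial since (I \ Q) is a subset of I. Therefore m*(I \ Q) = 5.

5


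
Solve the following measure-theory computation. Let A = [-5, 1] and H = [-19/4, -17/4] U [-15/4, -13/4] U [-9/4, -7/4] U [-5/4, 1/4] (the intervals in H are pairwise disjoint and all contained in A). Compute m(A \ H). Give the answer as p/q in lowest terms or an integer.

The ambient interval has length m(A) = 1 - (-5) = 6.
Since the holes are disjoint and sit inside A, by finite additivity
  m(H) = sum_i (b_i - a_i), and m(A \ H) = m(A) - m(H).
Computing the hole measures:
  m(H_1) = -17/4 - (-19/4) = 1/2.
  m(H_2) = -13/4 - (-15/4) = 1/2.
  m(H_3) = -7/4 - (-9/4) = 1/2.
  m(H_4) = 1/4 - (-5/4) = 3/2.
Summed: m(H) = 1/2 + 1/2 + 1/2 + 3/2 = 3.
So m(A \ H) = 6 - 3 = 3.

3


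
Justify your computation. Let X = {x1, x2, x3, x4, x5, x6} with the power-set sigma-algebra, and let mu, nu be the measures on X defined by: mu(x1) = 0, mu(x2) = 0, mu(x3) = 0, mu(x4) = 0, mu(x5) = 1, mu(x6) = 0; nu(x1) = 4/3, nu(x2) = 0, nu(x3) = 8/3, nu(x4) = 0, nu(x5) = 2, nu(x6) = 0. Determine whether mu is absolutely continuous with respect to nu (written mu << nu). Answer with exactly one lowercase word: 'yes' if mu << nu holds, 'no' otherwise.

mu << nu means: every nu-null measurable set is also mu-null; equivalently, for every atom x, if nu({x}) = 0 then mu({x}) = 0.
Checking each atom:
  x1: nu = 4/3 > 0 -> no constraint.
  x2: nu = 0, mu = 0 -> consistent with mu << nu.
  x3: nu = 8/3 > 0 -> no constraint.
  x4: nu = 0, mu = 0 -> consistent with mu << nu.
  x5: nu = 2 > 0 -> no constraint.
  x6: nu = 0, mu = 0 -> consistent with mu << nu.
No atom violates the condition. Therefore mu << nu.

yes


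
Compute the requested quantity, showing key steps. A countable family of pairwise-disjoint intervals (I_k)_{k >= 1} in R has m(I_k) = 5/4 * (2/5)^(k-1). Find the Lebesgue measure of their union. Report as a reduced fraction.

By countable additivity of the Lebesgue measure on pairwise disjoint measurable sets,
  m(union_{k >= 1} I_k) = sum_{k >= 1} m(I_k) = sum_{k >= 1} a * r^(k-1),
  with a = 5/4 and r = 2/5.
Since 0 < r = 2/5 < 1, the geometric series converges:
  sum_{k >= 1} a * r^(k-1) = a / (1 - r).
  = 5/4 / (1 - 2/5)
  = 5/4 / (3/5)
  = 25/12.

25/12


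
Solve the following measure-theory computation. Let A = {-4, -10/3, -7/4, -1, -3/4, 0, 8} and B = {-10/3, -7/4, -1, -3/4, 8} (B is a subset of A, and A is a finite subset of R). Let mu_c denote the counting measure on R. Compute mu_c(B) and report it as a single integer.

Counting measure assigns mu_c(E) = |E| (number of elements) when E is finite.
B has 5 element(s), so mu_c(B) = 5.

5


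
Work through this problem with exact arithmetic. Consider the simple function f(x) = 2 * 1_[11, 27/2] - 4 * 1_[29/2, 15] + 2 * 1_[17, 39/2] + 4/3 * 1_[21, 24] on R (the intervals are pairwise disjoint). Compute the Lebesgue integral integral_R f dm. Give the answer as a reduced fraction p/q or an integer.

For a simple function f = sum_i c_i * 1_{A_i} with disjoint A_i,
  integral f dm = sum_i c_i * m(A_i).
Lengths of the A_i:
  m(A_1) = 27/2 - 11 = 5/2.
  m(A_2) = 15 - 29/2 = 1/2.
  m(A_3) = 39/2 - 17 = 5/2.
  m(A_4) = 24 - 21 = 3.
Contributions c_i * m(A_i):
  (2) * (5/2) = 5.
  (-4) * (1/2) = -2.
  (2) * (5/2) = 5.
  (4/3) * (3) = 4.
Total: 5 - 2 + 5 + 4 = 12.

12


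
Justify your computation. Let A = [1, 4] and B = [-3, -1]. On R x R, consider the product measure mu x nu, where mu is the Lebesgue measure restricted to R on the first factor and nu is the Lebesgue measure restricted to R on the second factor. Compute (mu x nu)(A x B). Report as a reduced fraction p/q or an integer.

For a measurable rectangle A x B, the product measure satisfies
  (mu x nu)(A x B) = mu(A) * nu(B).
  mu(A) = 3.
  nu(B) = 2.
  (mu x nu)(A x B) = 3 * 2 = 6.

6


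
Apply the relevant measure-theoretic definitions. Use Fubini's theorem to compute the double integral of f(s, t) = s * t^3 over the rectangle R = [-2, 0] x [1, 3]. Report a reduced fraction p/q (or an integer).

f(s, t) is a tensor product of a function of s and a function of t, and both factors are bounded continuous (hence Lebesgue integrable) on the rectangle, so Fubini's theorem applies:
  integral_R f d(m x m) = (integral_a1^b1 s ds) * (integral_a2^b2 t^3 dt).
Inner integral in s: integral_{-2}^{0} s ds = (0^2 - (-2)^2)/2
  = -2.
Inner integral in t: integral_{1}^{3} t^3 dt = (3^4 - 1^4)/4
  = 20.
Product: (-2) * (20) = -40.

-40


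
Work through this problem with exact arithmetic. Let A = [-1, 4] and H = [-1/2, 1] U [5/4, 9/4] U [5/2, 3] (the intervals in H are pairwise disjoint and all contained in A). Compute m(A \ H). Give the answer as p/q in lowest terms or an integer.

The ambient interval has length m(A) = 4 - (-1) = 5.
Since the holes are disjoint and sit inside A, by finite additivity
  m(H) = sum_i (b_i - a_i), and m(A \ H) = m(A) - m(H).
Computing the hole measures:
  m(H_1) = 1 - (-1/2) = 3/2.
  m(H_2) = 9/4 - 5/4 = 1.
  m(H_3) = 3 - 5/2 = 1/2.
Summed: m(H) = 3/2 + 1 + 1/2 = 3.
So m(A \ H) = 5 - 3 = 2.

2


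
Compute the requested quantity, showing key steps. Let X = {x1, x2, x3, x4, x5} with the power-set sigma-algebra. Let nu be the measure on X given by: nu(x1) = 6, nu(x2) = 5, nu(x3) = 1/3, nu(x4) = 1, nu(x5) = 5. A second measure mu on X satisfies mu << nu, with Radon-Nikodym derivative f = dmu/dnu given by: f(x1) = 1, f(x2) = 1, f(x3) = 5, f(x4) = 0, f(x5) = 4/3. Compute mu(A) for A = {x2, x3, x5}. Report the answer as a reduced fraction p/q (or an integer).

By the defining property of the Radon-Nikodym derivative, for every measurable set A,
  mu(A) = integral_A f dnu.
Since nu is a discrete measure concentrated on the atoms of X, the integral over A reduces to the sum
  mu(A) = sum_{x in A} f(x) * nu({x}).
Computing each term:
  x2: f(x2) * nu(x2) = 1 * 5 = 5.
  x3: f(x3) * nu(x3) = 5 * 1/3 = 5/3.
  x5: f(x5) * nu(x5) = 4/3 * 5 = 20/3.
Summing: mu(A) = 5 + 5/3 + 20/3 = 40/3.

40/3


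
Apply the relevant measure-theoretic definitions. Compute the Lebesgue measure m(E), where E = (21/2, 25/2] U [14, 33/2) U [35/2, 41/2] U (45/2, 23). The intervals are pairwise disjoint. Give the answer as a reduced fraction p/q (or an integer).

For pairwise disjoint intervals, m(union_i I_i) = sum_i m(I_i),
and m is invariant under swapping open/closed endpoints (single points have measure 0).
So m(E) = sum_i (b_i - a_i).
  I_1 has length 25/2 - 21/2 = 2.
  I_2 has length 33/2 - 14 = 5/2.
  I_3 has length 41/2 - 35/2 = 3.
  I_4 has length 23 - 45/2 = 1/2.
Summing:
  m(E) = 2 + 5/2 + 3 + 1/2 = 8.

8


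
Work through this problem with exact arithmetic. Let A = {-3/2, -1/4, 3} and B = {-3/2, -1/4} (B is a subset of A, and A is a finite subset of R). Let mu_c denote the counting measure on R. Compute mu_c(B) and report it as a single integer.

Counting measure assigns mu_c(E) = |E| (number of elements) when E is finite.
B has 2 element(s), so mu_c(B) = 2.

2


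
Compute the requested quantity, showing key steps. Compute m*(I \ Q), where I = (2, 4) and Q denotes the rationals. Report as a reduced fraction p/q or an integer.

The interval I = (2, 4) has m(I) = 4 - 2 = 2 (endpoints are measure-zero, so open/closed/half-open agree). Write I = (I cap Q) u (I \ Q). The rationals in I are countable, so m*(I cap Q) = 0 (cover each rational by intervals whose total length is arbitrarily small). By countable subadditivity m*(I) <= m*(I cap Q) + m*(I \ Q), hence m*(I \ Q) >= m(I) = 2. The reverse inequality m*(I \ Q) <= m*(I) = 2 is trivial since (I \ Q) is a subset of I. Therefore m*(I \ Q) = 2.

2


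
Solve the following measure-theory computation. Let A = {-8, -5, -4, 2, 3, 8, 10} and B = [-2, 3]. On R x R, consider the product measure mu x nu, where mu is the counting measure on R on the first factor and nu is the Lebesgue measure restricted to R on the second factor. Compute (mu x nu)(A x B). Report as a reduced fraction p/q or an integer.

For a measurable rectangle A x B, the product measure satisfies
  (mu x nu)(A x B) = mu(A) * nu(B).
  mu(A) = 7.
  nu(B) = 5.
  (mu x nu)(A x B) = 7 * 5 = 35.

35


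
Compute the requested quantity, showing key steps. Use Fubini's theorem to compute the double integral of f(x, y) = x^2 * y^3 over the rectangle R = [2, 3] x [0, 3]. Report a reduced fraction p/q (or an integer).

f(x, y) is a tensor product of a function of x and a function of y, and both factors are bounded continuous (hence Lebesgue integrable) on the rectangle, so Fubini's theorem applies:
  integral_R f d(m x m) = (integral_a1^b1 x^2 dx) * (integral_a2^b2 y^3 dy).
Inner integral in x: integral_{2}^{3} x^2 dx = (3^3 - 2^3)/3
  = 19/3.
Inner integral in y: integral_{0}^{3} y^3 dy = (3^4 - 0^4)/4
  = 81/4.
Product: (19/3) * (81/4) = 513/4.

513/4


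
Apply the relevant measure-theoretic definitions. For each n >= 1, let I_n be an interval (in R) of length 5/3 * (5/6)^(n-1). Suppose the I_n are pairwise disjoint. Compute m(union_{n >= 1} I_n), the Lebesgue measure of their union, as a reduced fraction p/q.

By countable additivity of the Lebesgue measure on pairwise disjoint measurable sets,
  m(union_{n >= 1} I_n) = sum_{n >= 1} m(I_n) = sum_{n >= 1} a * r^(n-1),
  with a = 5/3 and r = 5/6.
Since 0 < r = 5/6 < 1, the geometric series converges:
  sum_{n >= 1} a * r^(n-1) = a / (1 - r).
  = 5/3 / (1 - 5/6)
  = 5/3 / (1/6)
  = 10.

10
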